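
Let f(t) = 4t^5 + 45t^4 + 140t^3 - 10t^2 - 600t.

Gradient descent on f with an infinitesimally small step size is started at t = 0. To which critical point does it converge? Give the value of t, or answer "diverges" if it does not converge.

1

f'(t) = 20(t - 1)(t + 2)(t + 3)(t + 5), so f'(0) = -600.
Gradient descent moves in the -f' direction, i.e. t is increasing.
The nearest critical point in that direction is t = 1, where f'' = 1440 > 0 (a local minimum). The iterate converges there.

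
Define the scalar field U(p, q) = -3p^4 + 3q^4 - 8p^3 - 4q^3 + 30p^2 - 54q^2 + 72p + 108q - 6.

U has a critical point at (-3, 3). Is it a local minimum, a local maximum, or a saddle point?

saddle point

The mixed partial ∂²U/∂p∂q is 0, so the Hessian at any point is diag(U_pp, U_qq) = diag(12(-3p^2 - 4p + 5), 12(3q^2 - 2q - 9)).
At (-3, 3): H = diag(-120, 144).
The eigenvalues have opposite signs, so H is indefinite: a saddle point.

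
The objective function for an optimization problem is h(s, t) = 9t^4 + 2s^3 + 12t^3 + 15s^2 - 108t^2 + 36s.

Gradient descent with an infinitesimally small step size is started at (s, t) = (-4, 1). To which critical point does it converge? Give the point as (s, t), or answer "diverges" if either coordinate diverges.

diverges

h is separable, so gradient descent decouples: s follows -∂h/∂s, t follows -∂h/∂t.
∂h/∂s = 6(s + 2)(s + 3); at s=-4 this is 12, so s decreases.
∂h/∂t = 36t(t - 2)(t + 3); at t=1 this is -144, so t increases.
The s-coordinate has no critical point in that direction and runs off to infinity.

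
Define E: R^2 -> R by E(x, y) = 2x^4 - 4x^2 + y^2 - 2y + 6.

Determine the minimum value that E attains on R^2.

3

E(x,y) separates as P(x) + Q(y) + 6, so its minimum is min P + min Q + 6.
P'(x) = 8x(x - 1)(x + 1) vanishes at x ∈ {-1, 0, 1}; Q'(y) = 2y - 2 vanishes at y ∈ {1}.
Local minima of P (where P''>0): P(-1)=-2, P(1)=-2. Local minima of Q: Q(1)=-1.
So the global minimum of E is P(-1) + Q(1) + 6 = -2 − 1 + 6 = 3, attained at (-1, 1).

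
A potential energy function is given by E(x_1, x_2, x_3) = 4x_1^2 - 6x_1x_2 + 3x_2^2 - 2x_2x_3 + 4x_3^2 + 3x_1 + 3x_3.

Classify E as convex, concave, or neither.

convex

E is quadratic, so its Hessian is the constant matrix H = [[8, -6, 0], [-6, 6, -2], [0, -2, 8]].
Leading principal minors: 8, 12, 64.
All positive ⇒ H ≻ 0 ⇒ convex.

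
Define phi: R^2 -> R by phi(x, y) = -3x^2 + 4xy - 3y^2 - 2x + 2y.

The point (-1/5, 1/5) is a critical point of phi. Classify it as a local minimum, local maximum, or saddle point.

local maximum

The Hessian of phi is constant: H = [[-6, 4], [4, -6]].
det(H) = (-6)·(-6) − 4² = 20.
det(H) > 0 and tr(H) = -12 < 0, so H is negative definite and the point is a local maximum.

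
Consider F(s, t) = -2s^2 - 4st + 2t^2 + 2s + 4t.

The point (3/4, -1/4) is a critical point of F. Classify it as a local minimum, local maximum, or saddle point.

The Hessian of F is constant: H = [[-4, -4], [-4, 4]].
det(H) = (-4)·4 − (-4)² = -32.
Since det(H) < 0, H is indefinite and the critical point is a saddle point.

saddle point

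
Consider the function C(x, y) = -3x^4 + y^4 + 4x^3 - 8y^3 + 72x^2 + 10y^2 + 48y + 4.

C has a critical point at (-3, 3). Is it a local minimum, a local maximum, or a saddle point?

local maximum

The mixed partial ∂²C/∂x∂y is 0, so the Hessian at any point is diag(C_xx, C_yy) = diag(12(-3x^2 + 2x + 12), 4(3y^2 - 12y + 5)).
At (-3, 3): H = diag(-252, -16).
Both eigenvalues are negative, so H is negative definite: a local maximum.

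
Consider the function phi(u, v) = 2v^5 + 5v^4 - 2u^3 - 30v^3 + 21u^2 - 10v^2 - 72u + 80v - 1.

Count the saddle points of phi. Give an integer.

phi separates as a function of u plus a function of v, so ∇phi=0 decouples.
∂phi/∂u = -6(u - 4)(u - 3) = 0 at u ∈ {3, 4}; ∂phi/∂v = 10(v - 2)(v - 1)(v + 1)(v + 4) = 0 at v ∈ {-4, -1, 1, 2}.
The Hessian is diagonal: diag(phi_uu, phi_vv). Second derivatives: phi_uu(3)=6, phi_uu(4)=-6; phi_vv(-4)=-900, phi_vv(-1)=180, phi_vv(1)=-100, phi_vv(2)=180.
Saddle points occur where the two diagonal entries have opposite signs: (3, -4), (3, 1), (4, -1), (4, 2). Count: 4.

4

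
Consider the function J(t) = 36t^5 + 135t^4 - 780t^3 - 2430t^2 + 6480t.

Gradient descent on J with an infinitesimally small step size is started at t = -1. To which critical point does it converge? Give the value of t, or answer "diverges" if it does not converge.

J'(t) = 180(t - 3)(t - 1)(t + 3)(t + 4), so J'(-1) = 8640.
Gradient descent moves in the -J' direction, i.e. t is decreasing.
The nearest critical point in that direction is t = -3, where J'' = 4320 > 0 (a local minimum). The iterate converges there.

-3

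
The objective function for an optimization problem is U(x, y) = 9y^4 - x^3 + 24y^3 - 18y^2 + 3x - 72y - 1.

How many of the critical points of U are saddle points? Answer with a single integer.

U separates as a function of x plus a function of y, so ∇U=0 decouples.
∂U/∂x = -3(x - 1)(x + 1) = 0 at x ∈ {-1, 1}; ∂U/∂y = 36(y - 1)(y + 1)(y + 2) = 0 at y ∈ {-2, -1, 1}.
The Hessian is diagonal: diag(U_xx, U_yy). Second derivatives: U_xx(-1)=6, U_xx(1)=-6; U_yy(-2)=108, U_yy(-1)=-72, U_yy(1)=216.
Saddle points occur where the two diagonal entries have opposite signs: (-1, -1), (1, -2), (1, 1). Count: 3.

3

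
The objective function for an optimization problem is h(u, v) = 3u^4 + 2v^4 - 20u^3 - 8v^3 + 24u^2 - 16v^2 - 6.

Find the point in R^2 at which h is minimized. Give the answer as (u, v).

(4, 4)

h(u,v) separates as P(u) + Q(v) − 6, so its minimum is min P + min Q − 6.
P'(u) = 12u(u - 4)(u - 1) vanishes at u ∈ {0, 1, 4}; Q'(v) = 8v(v - 4)(v + 1) vanishes at v ∈ {-1, 0, 4}.
Local minima of P (where P''>0): P(0)=0, P(4)=-128. Local minima of Q: Q(-1)=-6, Q(4)=-256.
So the global minimum of h is P(4) + Q(4) − 6 = -128 − 256 − 6 = -390, attained at (4, 4).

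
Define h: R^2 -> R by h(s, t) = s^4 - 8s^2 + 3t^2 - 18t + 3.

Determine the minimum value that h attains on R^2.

-40

h(s,t) separates as P(s) + Q(t) + 3, so its minimum is min P + min Q + 3.
P'(s) = 4s(s - 2)(s + 2) vanishes at s ∈ {-2, 0, 2}; Q'(t) = 6(t - 3) vanishes at t ∈ {3}.
Local minima of P (where P''>0): P(-2)=-16, P(2)=-16. Local minima of Q: Q(3)=-27.
So the global minimum of h is P(-2) + Q(3) + 3 = -16 − 27 + 3 = -40, attained at (-2, 3).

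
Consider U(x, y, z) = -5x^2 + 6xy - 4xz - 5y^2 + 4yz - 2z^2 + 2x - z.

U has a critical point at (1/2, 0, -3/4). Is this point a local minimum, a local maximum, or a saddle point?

local maximum

The Hessian is constant: H = [[-10, 6, -4], [6, -10, 4], [-4, 4, -4]].
Leading principal minors: Δ₁ = -10, Δ₂ = 64, Δ₃ = -128.
The minors alternate sign starting negative (−, +, −), so H is negative definite: a local maximum.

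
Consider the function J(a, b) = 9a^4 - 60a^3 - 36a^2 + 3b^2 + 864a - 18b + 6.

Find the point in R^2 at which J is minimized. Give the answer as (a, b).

J(a,b) separates as P(a) + Q(b) + 6, so its minimum is min P + min Q + 6.
P'(a) = 36(a - 4)(a - 3)(a + 2) vanishes at a ∈ {-2, 3, 4}; Q'(b) = 6b - 18 vanishes at b ∈ {3}.
Local minima of P (where P''>0): P(-2)=-1248, P(4)=1344. Local minima of Q: Q(3)=-27.
So the global minimum of J is P(-2) + Q(3) + 6 = -1248 − 27 + 6 = -1269, attained at (-2, 3).

(-2, 3)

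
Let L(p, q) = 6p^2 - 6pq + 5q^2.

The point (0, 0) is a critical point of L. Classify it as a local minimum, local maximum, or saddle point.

local minimum

The Hessian of L is constant: H = [[12, -6], [-6, 10]].
det(H) = 12·10 − (-6)² = 84.
det(H) > 0 and tr(H) = 22 > 0, so H is positive definite and the point is a local minimum.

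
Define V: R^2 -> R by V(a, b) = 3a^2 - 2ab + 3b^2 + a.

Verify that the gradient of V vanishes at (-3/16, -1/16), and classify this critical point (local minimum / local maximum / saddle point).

∇V = (6a - 2b + 1, -2a + 6b); substituting (-3/16, -1/16) gives ∇V = (0, 0), so (-3/16, -1/16) is indeed a critical point.
The Hessian of V is constant: H = [[6, -2], [-2, 6]].
det(H) = 6·6 − (-2)² = 32.
det(H) > 0 and tr(H) = 12 > 0, so H is positive definite and the point is a local minimum.

local minimum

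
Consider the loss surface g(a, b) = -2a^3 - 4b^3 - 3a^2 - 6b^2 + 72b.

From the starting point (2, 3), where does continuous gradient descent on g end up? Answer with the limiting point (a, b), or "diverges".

diverges

g is separable, so gradient descent decouples: a follows -∂g/∂a, b follows -∂g/∂b.
∂g/∂a = -6a(a + 1); at a=2 this is -36, so a increases.
∂g/∂b = -12(b - 2)(b + 3); at b=3 this is -72, so b increases.
The a-coordinate has no critical point in that direction and runs off to infinity.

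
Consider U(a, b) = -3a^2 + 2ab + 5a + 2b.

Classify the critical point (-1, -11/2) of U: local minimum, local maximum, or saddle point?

The Hessian of U is constant: H = [[-6, 2], [2, 0]].
det(H) = (-6)·0 − 2² = -4.
Since det(H) < 0, H is indefinite and the critical point is a saddle point.

saddle point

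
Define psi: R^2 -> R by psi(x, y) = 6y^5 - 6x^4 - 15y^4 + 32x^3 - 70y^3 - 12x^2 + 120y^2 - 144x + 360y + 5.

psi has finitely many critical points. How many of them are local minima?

psi separates as a function of x plus a function of y, so ∇psi=0 decouples.
∂psi/∂x = -24(x - 3)(x - 2)(x + 1) = 0 at x ∈ {-1, 2, 3}; ∂psi/∂y = 30(y - 3)(y - 2)(y + 1)(y + 2) = 0 at y ∈ {-2, -1, 2, 3}.
The Hessian is diagonal: diag(psi_xx, psi_yy). Second derivatives: psi_xx(-1)=-288, psi_xx(2)=72, psi_xx(3)=-96; psi_yy(-2)=-600, psi_yy(-1)=360, psi_yy(2)=-360, psi_yy(3)=600.
Local minima occur where both diagonal entries positive: (2, -1), (2, 3). Count: 2.

2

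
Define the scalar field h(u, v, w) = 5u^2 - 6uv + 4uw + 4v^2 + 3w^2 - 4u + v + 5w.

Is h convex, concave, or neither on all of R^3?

h is quadratic, so its Hessian is the constant matrix H = [[10, -6, 4], [-6, 8, 0], [4, 0, 6]].
Leading principal minors: 10, 44, 136.
All positive ⇒ H ≻ 0 ⇒ convex.

convex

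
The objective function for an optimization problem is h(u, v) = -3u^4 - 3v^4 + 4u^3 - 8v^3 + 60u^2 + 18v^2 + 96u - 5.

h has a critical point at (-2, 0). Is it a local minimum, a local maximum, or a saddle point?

saddle point

The mixed partial ∂²h/∂u∂v is 0, so the Hessian at any point is diag(h_uu, h_vv) = diag(12(-3u^2 + 2u + 10), 12(-3v^2 - 4v + 3)).
At (-2, 0): H = diag(-72, 36).
The eigenvalues have opposite signs, so H is indefinite: a saddle point.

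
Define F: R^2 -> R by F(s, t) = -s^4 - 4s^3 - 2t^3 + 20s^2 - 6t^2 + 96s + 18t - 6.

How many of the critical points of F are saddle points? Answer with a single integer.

F separates as a function of s plus a function of t, so ∇F=0 decouples.
∂F/∂s = -4(s - 3)(s + 2)(s + 4) = 0 at s ∈ {-4, -2, 3}; ∂F/∂t = -6(t - 1)(t + 3) = 0 at t ∈ {-3, 1}.
The Hessian is diagonal: diag(F_ss, F_tt). Second derivatives: F_ss(-4)=-56, F_ss(-2)=40, F_ss(3)=-140; F_tt(-3)=24, F_tt(1)=-24.
Saddle points occur where the two diagonal entries have opposite signs: (-4, -3), (-2, 1), (3, -3). Count: 3.

3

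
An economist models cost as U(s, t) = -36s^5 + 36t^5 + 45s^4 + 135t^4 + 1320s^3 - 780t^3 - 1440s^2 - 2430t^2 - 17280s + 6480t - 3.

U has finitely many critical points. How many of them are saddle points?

U separates as a function of s plus a function of t, so ∇U=0 decouples.
∂U/∂s = -180(s - 4)(s - 3)(s + 2)(s + 4) = 0 at s ∈ {-4, -2, 3, 4}; ∂U/∂t = 180(t - 3)(t - 1)(t + 3)(t + 4) = 0 at t ∈ {-4, -3, 1, 3}.
The Hessian is diagonal: diag(U_ss, U_tt). Second derivatives: U_ss(-4)=20160, U_ss(-2)=-10800, U_ss(3)=6300, U_ss(4)=-8640; U_tt(-4)=-6300, U_tt(-3)=4320, U_tt(1)=-7200, U_tt(3)=15120.
Saddle points occur where the two diagonal entries have opposite signs: (-4, -4), (-4, 1), (-2, -3), (-2, 3), (3, -4), (3, 1), (4, -3), (4, 3). Count: 8.

8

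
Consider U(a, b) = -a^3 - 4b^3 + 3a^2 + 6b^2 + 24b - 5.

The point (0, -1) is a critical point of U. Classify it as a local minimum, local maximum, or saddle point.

The mixed partial ∂²U/∂a∂b is 0, so the Hessian at any point is diag(U_aa, U_bb) = diag(6(-a + 1), 12(-2b + 1)).
At (0, -1): H = diag(6, 36).
Both eigenvalues are positive, so H is positive definite: a local minimum.

local minimum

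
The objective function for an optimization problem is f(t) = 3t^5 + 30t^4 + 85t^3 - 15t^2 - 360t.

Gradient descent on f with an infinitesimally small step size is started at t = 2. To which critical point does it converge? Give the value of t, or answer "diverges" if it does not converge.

1

f'(t) = 15(t - 1)(t + 2)(t + 3)(t + 4), so f'(2) = 1800.
Gradient descent moves in the -f' direction, i.e. t is decreasing.
The nearest critical point in that direction is t = 1, where f'' = 900 > 0 (a local minimum). The iterate converges there.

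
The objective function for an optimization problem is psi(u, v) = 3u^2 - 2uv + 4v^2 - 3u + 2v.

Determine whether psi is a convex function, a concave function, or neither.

psi is quadratic, so its Hessian is the constant matrix H = [[6, -2], [-2, 8]].
det(H) = 44, tr(H) = 14.
det(H) > 0 and tr(H) > 0, so H is positive definite everywhere: convex.

convex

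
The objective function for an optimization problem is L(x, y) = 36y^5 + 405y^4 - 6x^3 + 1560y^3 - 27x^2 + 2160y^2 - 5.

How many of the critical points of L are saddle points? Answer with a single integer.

4

L separates as a function of x plus a function of y, so ∇L=0 decouples.
∂L/∂x = -18x(x + 3) = 0 at x ∈ {-3, 0}; ∂L/∂y = 180y(y + 2)(y + 3)(y + 4) = 0 at y ∈ {-4, -3, -2, 0}.
The Hessian is diagonal: diag(L_xx, L_yy). Second derivatives: L_xx(-3)=54, L_xx(0)=-54; L_yy(-4)=-1440, L_yy(-3)=540, L_yy(-2)=-720, L_yy(0)=4320.
Saddle points occur where the two diagonal entries have opposite signs: (-3, -4), (-3, -2), (0, -3), (0, 0). Count: 4.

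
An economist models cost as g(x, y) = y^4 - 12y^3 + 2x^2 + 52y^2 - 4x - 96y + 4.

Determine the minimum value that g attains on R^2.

g(x,y) separates as P(x) + Q(y) + 4, so its minimum is min P + min Q + 4.
P'(x) = 4x - 4 vanishes at x ∈ {1}; Q'(y) = 4(y - 4)(y - 3)(y - 2) vanishes at y ∈ {2, 3, 4}.
Local minima of P (where P''>0): P(1)=-2. Local minima of Q: Q(2)=-64, Q(4)=-64.
So the global minimum of g is P(1) + Q(2) + 4 = -2 − 64 + 4 = -62, attained at (1, 2).

-62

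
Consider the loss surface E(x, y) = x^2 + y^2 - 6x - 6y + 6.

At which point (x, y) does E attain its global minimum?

(3, 3)

E(x,y) separates as P(x) + Q(y) + 6, so its minimum is min P + min Q + 6.
P'(x) = 2x - 6 vanishes at x ∈ {3}; Q'(y) = 2y - 6 vanishes at y ∈ {3}.
Local minima of P (where P''>0): P(3)=-9. Local minima of Q: Q(3)=-9.
So the global minimum of E is P(3) + Q(3) + 6 = -9 − 9 + 6 = -12, attained at (3, 3).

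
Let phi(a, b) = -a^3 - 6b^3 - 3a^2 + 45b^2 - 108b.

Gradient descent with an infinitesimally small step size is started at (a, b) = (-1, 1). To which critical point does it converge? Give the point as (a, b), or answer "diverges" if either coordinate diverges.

phi is separable, so gradient descent decouples: a follows -∂phi/∂a, b follows -∂phi/∂b.
∂phi/∂a = -3a(a + 2); at a=-1 this is 3, so a decreases.
∂phi/∂b = -18(b - 3)(b - 2); at b=1 this is -36, so b increases.
a converges to its nearest critical value -2 (a local min of the a-part); b converges to 2. The iterate converges to (-2, 2).

(-2, 2)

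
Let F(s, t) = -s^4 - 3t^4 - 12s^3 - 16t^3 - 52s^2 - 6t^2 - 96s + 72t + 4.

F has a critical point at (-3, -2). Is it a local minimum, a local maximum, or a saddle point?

The mixed partial ∂²F/∂s∂t is 0, so the Hessian at any point is diag(F_ss, F_tt) = diag(-4(3s^2 + 18s + 26), -12(3t^2 + 8t + 1)).
At (-3, -2): H = diag(4, 36).
Both eigenvalues are positive, so H is positive definite: a local minimum.

local minimum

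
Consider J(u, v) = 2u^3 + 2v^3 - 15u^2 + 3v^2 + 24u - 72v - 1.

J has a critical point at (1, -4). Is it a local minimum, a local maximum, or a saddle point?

local maximum

The mixed partial ∂²J/∂u∂v is 0, so the Hessian at any point is diag(J_uu, J_vv) = diag(6(2u - 5), 6(2v + 1)).
At (1, -4): H = diag(-18, -42).
Both eigenvalues are negative, so H is negative definite: a local maximum.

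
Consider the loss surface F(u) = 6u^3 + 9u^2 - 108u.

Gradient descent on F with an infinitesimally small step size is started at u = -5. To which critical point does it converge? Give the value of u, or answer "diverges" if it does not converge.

diverges

F'(u) = 18(u - 2)(u + 3), so F'(-5) = 252.
Gradient descent moves in the -F' direction, i.e. u is decreasing.
There is no critical point below u=-5, and F' keeps the same sign, so the iterate runs off to −∞.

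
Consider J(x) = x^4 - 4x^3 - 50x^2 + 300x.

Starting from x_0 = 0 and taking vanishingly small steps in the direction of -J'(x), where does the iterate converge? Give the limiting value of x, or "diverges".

-5

J'(x) = 4(x - 5)(x - 3)(x + 5), so J'(0) = 300.
Gradient descent moves in the -J' direction, i.e. x is decreasing.
The nearest critical point in that direction is x = -5, where J'' = 320 > 0 (a local minimum). The iterate converges there.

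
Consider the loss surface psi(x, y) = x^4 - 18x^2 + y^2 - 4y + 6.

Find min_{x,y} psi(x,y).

psi(x,y) separates as P(x) + Q(y) + 6, so its minimum is min P + min Q + 6.
P'(x) = 4x(x - 3)(x + 3) vanishes at x ∈ {-3, 0, 3}; Q'(y) = 2y - 4 vanishes at y ∈ {2}.
Local minima of P (where P''>0): P(-3)=-81, P(3)=-81. Local minima of Q: Q(2)=-4.
So the global minimum of psi is P(-3) + Q(2) + 6 = -81 − 4 + 6 = -79, attained at (-3, 2).

-79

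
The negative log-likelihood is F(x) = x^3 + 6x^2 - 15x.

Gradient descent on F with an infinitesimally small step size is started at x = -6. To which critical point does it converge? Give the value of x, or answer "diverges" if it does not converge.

diverges

F'(x) = 3(x - 1)(x + 5), so F'(-6) = 21.
Gradient descent moves in the -F' direction, i.e. x is decreasing.
There is no critical point below x=-6, and F' keeps the same sign, so the iterate runs off to −∞.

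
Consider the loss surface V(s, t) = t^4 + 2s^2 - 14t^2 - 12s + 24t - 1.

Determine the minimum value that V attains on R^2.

V(s,t) separates as P(s) + Q(t) − 1, so its minimum is min P + min Q − 1.
P'(s) = 4s - 12 vanishes at s ∈ {3}; Q'(t) = 4(t - 2)(t - 1)(t + 3) vanishes at t ∈ {-3, 1, 2}.
Local minima of P (where P''>0): P(3)=-18. Local minima of Q: Q(-3)=-117, Q(2)=8.
So the global minimum of V is P(3) + Q(-3) − 1 = -18 − 117 − 1 = -136, attained at (3, -3).

-136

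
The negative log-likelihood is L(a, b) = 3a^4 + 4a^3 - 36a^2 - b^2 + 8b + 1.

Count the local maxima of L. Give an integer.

1

L separates as a function of a plus a function of b, so ∇L=0 decouples.
∂L/∂a = 12a(a - 2)(a + 3) = 0 at a ∈ {-3, 0, 2}; ∂L/∂b = -2(b - 4) = 0 at b ∈ {4}.
The Hessian is diagonal: diag(L_aa, L_bb). Second derivatives: L_aa(-3)=180, L_aa(0)=-72, L_aa(2)=120; L_bb(4)=-2.
Local maxima occur where both diagonal entries negative: (0, 4). Count: 1.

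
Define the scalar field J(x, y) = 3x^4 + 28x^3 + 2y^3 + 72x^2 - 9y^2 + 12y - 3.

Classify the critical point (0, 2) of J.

The mixed partial ∂²J/∂x∂y is 0, so the Hessian at any point is diag(J_xx, J_yy) = diag(12(3x^2 + 14x + 12), 6(2y - 3)).
At (0, 2): H = diag(144, 6).
Both eigenvalues are positive, so H is positive definite: a local minimum.

local minimum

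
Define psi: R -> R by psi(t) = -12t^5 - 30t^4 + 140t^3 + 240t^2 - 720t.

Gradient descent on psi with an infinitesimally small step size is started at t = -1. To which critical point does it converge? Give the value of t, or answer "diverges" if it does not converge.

1

psi'(t) = -60(t - 2)(t - 1)(t + 2)(t + 3), so psi'(-1) = -720.
Gradient descent moves in the -psi' direction, i.e. t is increasing.
The nearest critical point in that direction is t = 1, where psi'' = 720 > 0 (a local minimum). The iterate converges there.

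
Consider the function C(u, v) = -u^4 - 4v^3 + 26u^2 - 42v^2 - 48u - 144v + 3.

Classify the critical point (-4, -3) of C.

The mixed partial ∂²C/∂u∂v is 0, so the Hessian at any point is diag(C_uu, C_vv) = diag(4(-3u^2 + 13), -12(2v + 7)).
At (-4, -3): H = diag(-140, -12).
Both eigenvalues are negative, so H is negative definite: a local maximum.

local maximum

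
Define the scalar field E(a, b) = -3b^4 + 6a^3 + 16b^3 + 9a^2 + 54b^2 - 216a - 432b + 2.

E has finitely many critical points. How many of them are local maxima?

E separates as a function of a plus a function of b, so ∇E=0 decouples.
∂E/∂a = 18(a - 3)(a + 4) = 0 at a ∈ {-4, 3}; ∂E/∂b = -12(b - 4)(b - 3)(b + 3) = 0 at b ∈ {-3, 3, 4}.
The Hessian is diagonal: diag(E_aa, E_bb). Second derivatives: E_aa(-4)=-126, E_aa(3)=126; E_bb(-3)=-504, E_bb(3)=72, E_bb(4)=-84.
Local maxima occur where both diagonal entries negative: (-4, -3), (-4, 4). Count: 2.

2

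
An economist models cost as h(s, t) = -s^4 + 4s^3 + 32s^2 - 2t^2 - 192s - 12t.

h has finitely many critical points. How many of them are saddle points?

1

h separates as a function of s plus a function of t, so ∇h=0 decouples.
∂h/∂s = -4(s - 4)(s - 3)(s + 4) = 0 at s ∈ {-4, 3, 4}; ∂h/∂t = -4(t + 3) = 0 at t ∈ {-3}.
The Hessian is diagonal: diag(h_ss, h_tt). Second derivatives: h_ss(-4)=-224, h_ss(3)=28, h_ss(4)=-32; h_tt(-3)=-4.
Saddle points occur where the two diagonal entries have opposite signs: (3, -3). Count: 1.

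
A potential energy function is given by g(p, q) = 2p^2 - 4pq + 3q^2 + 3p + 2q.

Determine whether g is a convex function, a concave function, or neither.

g is quadratic, so its Hessian is the constant matrix H = [[4, -4], [-4, 6]].
det(H) = 8, tr(H) = 10.
det(H) > 0 and tr(H) > 0, so H is positive definite everywhere: convex.

convex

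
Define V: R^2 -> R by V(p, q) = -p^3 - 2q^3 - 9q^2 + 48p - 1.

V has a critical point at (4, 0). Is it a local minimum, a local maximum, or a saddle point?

local maximum

The mixed partial ∂²V/∂p∂q is 0, so the Hessian at any point is diag(V_pp, V_qq) = diag(-6p, -6(2q + 3)).
At (4, 0): H = diag(-24, -18).
Both eigenvalues are negative, so H is negative definite: a local maximum.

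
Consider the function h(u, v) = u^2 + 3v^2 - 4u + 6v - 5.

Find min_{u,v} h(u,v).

-12

h(u,v) separates as P(u) + Q(v) − 5, so its minimum is min P + min Q − 5.
P'(u) = 2u - 4 vanishes at u ∈ {2}; Q'(v) = 6v + 6 vanishes at v ∈ {-1}.
Local minima of P (where P''>0): P(2)=-4. Local minima of Q: Q(-1)=-3.
So the global minimum of h is P(2) + Q(-1) − 5 = -4 − 3 − 5 = -12, attained at (2, -1).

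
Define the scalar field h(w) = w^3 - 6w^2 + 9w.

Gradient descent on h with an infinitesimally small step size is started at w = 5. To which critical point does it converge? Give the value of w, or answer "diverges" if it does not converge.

h'(w) = 3(w - 3)(w - 1), so h'(5) = 24.
Gradient descent moves in the -h' direction, i.e. w is decreasing.
The nearest critical point in that direction is w = 3, where h'' = 6 > 0 (a local minimum). The iterate converges there.

3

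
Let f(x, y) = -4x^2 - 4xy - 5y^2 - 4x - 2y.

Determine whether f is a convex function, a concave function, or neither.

f is quadratic, so its Hessian is the constant matrix H = [[-8, -4], [-4, -10]].
det(H) = 64, tr(H) = -18.
det(H) > 0 and tr(H) < 0, so H is negative definite everywhere: concave.

concave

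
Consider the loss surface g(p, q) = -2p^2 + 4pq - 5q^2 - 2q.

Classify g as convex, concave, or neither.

concave

g is quadratic, so its Hessian is the constant matrix H = [[-4, 4], [4, -10]].
det(H) = 24, tr(H) = -14.
det(H) > 0 and tr(H) < 0, so H is negative definite everywhere: concave.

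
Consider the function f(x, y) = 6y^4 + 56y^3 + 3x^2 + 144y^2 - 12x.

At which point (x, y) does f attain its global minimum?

(2, 0)

f(x,y) separates as P(x) + Q(y), so its minimum is min P + min Q.
P'(x) = 6x - 12 vanishes at x ∈ {2}; Q'(y) = 24y(y + 3)(y + 4) vanishes at y ∈ {-4, -3, 0}.
Local minima of P (where P''>0): P(2)=-12. Local minima of Q: Q(-4)=256, Q(0)=0.
So the global minimum of f is P(2) + Q(0) = -12 + 0 = -12, attained at (2, 0).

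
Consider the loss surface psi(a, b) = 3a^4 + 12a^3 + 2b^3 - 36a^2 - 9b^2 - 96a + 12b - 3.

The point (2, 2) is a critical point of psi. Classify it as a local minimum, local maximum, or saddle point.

local minimum

The mixed partial ∂²psi/∂a∂b is 0, so the Hessian at any point is diag(psi_aa, psi_bb) = diag(36(a^2 + 2a - 2), 6(2b - 3)).
At (2, 2): H = diag(216, 6).
Both eigenvalues are positive, so H is positive definite: a local minimum.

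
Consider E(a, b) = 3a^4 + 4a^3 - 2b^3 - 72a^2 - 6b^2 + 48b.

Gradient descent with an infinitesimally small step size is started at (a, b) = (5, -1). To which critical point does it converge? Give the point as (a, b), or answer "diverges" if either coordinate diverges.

(3, -4)

E is separable, so gradient descent decouples: a follows -∂E/∂a, b follows -∂E/∂b.
∂E/∂a = 12a(a - 3)(a + 4); at a=5 this is 1080, so a decreases.
∂E/∂b = -6(b - 2)(b + 4); at b=-1 this is 54, so b decreases.
a converges to its nearest critical value 3 (a local min of the a-part); b converges to -4. The iterate converges to (3, -4).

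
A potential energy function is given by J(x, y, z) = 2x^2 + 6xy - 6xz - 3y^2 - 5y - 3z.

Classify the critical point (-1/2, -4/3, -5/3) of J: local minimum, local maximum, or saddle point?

The Hessian is constant: H = [[4, 6, -6], [6, -6, 0], [-6, 0, 0]].
Leading principal minors: Δ₁ = 4, Δ₂ = -60, Δ₃ = 216.
The minors fit neither the all-positive nor the alternating-sign pattern, so H is indefinite: a saddle point.

saddle point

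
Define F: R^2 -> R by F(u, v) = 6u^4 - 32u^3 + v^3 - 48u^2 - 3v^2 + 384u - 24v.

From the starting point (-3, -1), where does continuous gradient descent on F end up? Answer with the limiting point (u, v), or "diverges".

F is separable, so gradient descent decouples: u follows -∂F/∂u, v follows -∂F/∂v.
∂F/∂u = 24(u - 4)(u - 2)(u + 2); at u=-3 this is -840, so u increases.
∂F/∂v = 3(v - 4)(v + 2); at v=-1 this is -15, so v increases.
u converges to its nearest critical value -2 (a local min of the u-part); v converges to 4. The iterate converges to (-2, 4).

(-2, 4)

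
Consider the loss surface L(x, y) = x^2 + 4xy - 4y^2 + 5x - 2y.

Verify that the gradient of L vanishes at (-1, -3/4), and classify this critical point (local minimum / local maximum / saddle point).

saddle point

∇L = (2x + 4y + 5, 4x - 8y - 2); substituting (-1, -3/4) gives ∇L = (0, 0), so (-1, -3/4) is indeed a critical point.
The Hessian of L is constant: H = [[2, 4], [4, -8]].
det(H) = 2·(-8) − 4² = -32.
Since det(H) < 0, H is indefinite and the critical point is a saddle point.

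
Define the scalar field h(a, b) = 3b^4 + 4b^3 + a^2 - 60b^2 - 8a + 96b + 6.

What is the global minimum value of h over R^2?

-842

h(a,b) separates as P(a) + Q(b) + 6, so its minimum is min P + min Q + 6.
P'(a) = 2a - 8 vanishes at a ∈ {4}; Q'(b) = 12(b - 2)(b - 1)(b + 4) vanishes at b ∈ {-4, 1, 2}.
Local minima of P (where P''>0): P(4)=-16. Local minima of Q: Q(-4)=-832, Q(2)=32.
So the global minimum of h is P(4) + Q(-4) + 6 = -16 − 832 + 6 = -842, attained at (4, -4).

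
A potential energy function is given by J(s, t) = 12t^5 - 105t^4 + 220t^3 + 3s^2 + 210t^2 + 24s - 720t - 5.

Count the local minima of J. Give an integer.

2

J separates as a function of s plus a function of t, so ∇J=0 decouples.
∂J/∂s = 6(s + 4) = 0 at s ∈ {-4}; ∂J/∂t = 60(t - 4)(t - 3)(t - 1)(t + 1) = 0 at t ∈ {-1, 1, 3, 4}.
The Hessian is diagonal: diag(J_ss, J_tt). Second derivatives: J_ss(-4)=6; J_tt(-1)=-2400, J_tt(1)=720, J_tt(3)=-480, J_tt(4)=900.
Local minima occur where both diagonal entries positive: (-4, 1), (-4, 4). Count: 2.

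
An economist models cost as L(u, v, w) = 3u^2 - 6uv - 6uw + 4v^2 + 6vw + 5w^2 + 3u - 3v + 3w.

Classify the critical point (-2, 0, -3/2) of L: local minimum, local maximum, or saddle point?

The Hessian is constant: H = [[6, -6, -6], [-6, 8, 6], [-6, 6, 10]].
Leading principal minors: Δ₁ = 6, Δ₂ = 12, Δ₃ = 48.
All leading minors are positive, so H is positive definite: a local minimum.

local minimum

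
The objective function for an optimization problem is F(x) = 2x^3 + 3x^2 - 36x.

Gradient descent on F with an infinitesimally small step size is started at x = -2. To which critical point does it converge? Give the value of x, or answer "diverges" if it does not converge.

2

F'(x) = 6(x - 2)(x + 3), so F'(-2) = -24.
Gradient descent moves in the -F' direction, i.e. x is increasing.
The nearest critical point in that direction is x = 2, where F'' = 30 > 0 (a local minimum). The iterate converges there.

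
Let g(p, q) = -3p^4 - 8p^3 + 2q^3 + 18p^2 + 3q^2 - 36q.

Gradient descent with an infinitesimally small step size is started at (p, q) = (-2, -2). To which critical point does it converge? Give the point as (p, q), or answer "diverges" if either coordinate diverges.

(0, 2)

g is separable, so gradient descent decouples: p follows -∂g/∂p, q follows -∂g/∂q.
∂g/∂p = -12p(p - 1)(p + 3); at p=-2 this is -72, so p increases.
∂g/∂q = 6(q - 2)(q + 3); at q=-2 this is -24, so q increases.
p converges to its nearest critical value 0 (a local min of the p-part); q converges to 2. The iterate converges to (0, 2).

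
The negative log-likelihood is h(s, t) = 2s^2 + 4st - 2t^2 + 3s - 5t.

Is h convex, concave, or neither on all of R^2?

h is quadratic, so its Hessian is the constant matrix H = [[4, 4], [4, -4]].
det(H) = -32, tr(H) = 0.
det(H) < 0, so H is indefinite: neither convex nor concave.

neither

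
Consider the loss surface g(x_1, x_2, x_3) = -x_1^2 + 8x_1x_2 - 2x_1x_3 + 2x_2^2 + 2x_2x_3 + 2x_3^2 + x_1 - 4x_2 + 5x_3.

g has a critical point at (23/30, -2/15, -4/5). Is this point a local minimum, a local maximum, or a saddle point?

saddle point

The Hessian is constant: H = [[-2, 8, -2], [8, 4, 2], [-2, 2, 4]].
Leading principal minors: Δ₁ = -2, Δ₂ = -72, Δ₃ = -360.
The minors fit neither the all-positive nor the alternating-sign pattern, so H is indefinite: a saddle point.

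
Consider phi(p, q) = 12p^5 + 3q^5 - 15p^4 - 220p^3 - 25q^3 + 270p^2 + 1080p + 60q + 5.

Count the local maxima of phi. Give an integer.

4

phi separates as a function of p plus a function of q, so ∇phi=0 decouples.
∂phi/∂p = 60(p - 3)(p - 2)(p + 1)(p + 3) = 0 at p ∈ {-3, -1, 2, 3}; ∂phi/∂q = 15(q - 2)(q - 1)(q + 1)(q + 2) = 0 at q ∈ {-2, -1, 1, 2}.
The Hessian is diagonal: diag(phi_pp, phi_qq). Second derivatives: phi_pp(-3)=-3600, phi_pp(-1)=1440, phi_pp(2)=-900, phi_pp(3)=1440; phi_qq(-2)=-180, phi_qq(-1)=90, phi_qq(1)=-90, phi_qq(2)=180.
Local maxima occur where both diagonal entries negative: (-3, -2), (-3, 1), (2, -2), (2, 1). Count: 4.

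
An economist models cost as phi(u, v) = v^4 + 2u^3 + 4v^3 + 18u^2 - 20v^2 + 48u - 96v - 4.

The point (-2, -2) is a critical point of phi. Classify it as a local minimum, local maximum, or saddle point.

saddle point

The mixed partial ∂²phi/∂u∂v is 0, so the Hessian at any point is diag(phi_uu, phi_vv) = diag(12(u + 3), 4(3v^2 + 6v - 10)).
At (-2, -2): H = diag(12, -40).
The eigenvalues have opposite signs, so H is indefinite: a saddle point.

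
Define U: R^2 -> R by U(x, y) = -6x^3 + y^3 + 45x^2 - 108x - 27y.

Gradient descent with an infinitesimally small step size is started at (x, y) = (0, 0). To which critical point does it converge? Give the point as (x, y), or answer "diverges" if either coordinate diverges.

U is separable, so gradient descent decouples: x follows -∂U/∂x, y follows -∂U/∂y.
∂U/∂x = -18(x - 3)(x - 2); at x=0 this is -108, so x increases.
∂U/∂y = 3(y - 3)(y + 3); at y=0 this is -27, so y increases.
x converges to its nearest critical value 2 (a local min of the x-part); y converges to 3. The iterate converges to (2, 3).

(2, 3)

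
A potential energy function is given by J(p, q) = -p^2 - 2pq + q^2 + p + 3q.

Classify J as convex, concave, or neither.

neither

J is quadratic, so its Hessian is the constant matrix H = [[-2, -2], [-2, 2]].
det(H) = -8, tr(H) = 0.
det(H) < 0, so H is indefinite: neither convex nor concave.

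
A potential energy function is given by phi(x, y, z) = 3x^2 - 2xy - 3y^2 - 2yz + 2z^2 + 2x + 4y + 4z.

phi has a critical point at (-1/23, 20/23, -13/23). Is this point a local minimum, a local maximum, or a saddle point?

saddle point

The Hessian is constant: H = [[6, -2, 0], [-2, -6, -2], [0, -2, 4]].
Leading principal minors: Δ₁ = 6, Δ₂ = -40, Δ₃ = -184.
The minors fit neither the all-positive nor the alternating-sign pattern, so H is indefinite: a saddle point.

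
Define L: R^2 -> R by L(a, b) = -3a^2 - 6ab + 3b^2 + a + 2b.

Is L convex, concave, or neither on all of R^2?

L is quadratic, so its Hessian is the constant matrix H = [[-6, -6], [-6, 6]].
det(H) = -72, tr(H) = 0.
det(H) < 0, so H is indefinite: neither convex nor concave.

neither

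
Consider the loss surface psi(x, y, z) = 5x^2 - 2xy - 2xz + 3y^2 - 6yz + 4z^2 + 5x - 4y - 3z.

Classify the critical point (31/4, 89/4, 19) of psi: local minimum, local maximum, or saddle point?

The Hessian is constant: H = [[10, -2, -2], [-2, 6, -6], [-2, -6, 8]].
Leading principal minors: Δ₁ = 10, Δ₂ = 56, Δ₃ = 16.
All leading minors are positive, so H is positive definite: a local minimum.

local minimum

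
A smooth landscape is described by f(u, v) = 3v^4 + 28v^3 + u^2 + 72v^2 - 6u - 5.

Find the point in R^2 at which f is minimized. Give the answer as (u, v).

(3, 0)

f(u,v) separates as P(u) + Q(v) − 5, so its minimum is min P + min Q − 5.
P'(u) = 2u - 6 vanishes at u ∈ {3}; Q'(v) = 12v(v + 3)(v + 4) vanishes at v ∈ {-4, -3, 0}.
Local minima of P (where P''>0): P(3)=-9. Local minima of Q: Q(-4)=128, Q(0)=0.
So the global minimum of f is P(3) + Q(0) − 5 = -9 + 0 − 5 = -14, attained at (3, 0).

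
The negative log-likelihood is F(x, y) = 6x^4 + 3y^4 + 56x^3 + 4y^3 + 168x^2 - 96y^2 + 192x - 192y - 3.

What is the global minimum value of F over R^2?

F(x,y) separates as P(x) + Q(y) − 3, so its minimum is min P + min Q − 3.
P'(x) = 24(x + 1)(x + 2)(x + 4) vanishes at x ∈ {-4, -2, -1}; Q'(y) = 12(y - 4)(y + 1)(y + 4) vanishes at y ∈ {-4, -1, 4}.
Local minima of P (where P''>0): P(-4)=-128, P(-1)=-74. Local minima of Q: Q(-4)=-256, Q(4)=-1280.
So the global minimum of F is P(-4) + Q(4) − 3 = -128 − 1280 − 3 = -1411, attained at (-4, 4).

-1411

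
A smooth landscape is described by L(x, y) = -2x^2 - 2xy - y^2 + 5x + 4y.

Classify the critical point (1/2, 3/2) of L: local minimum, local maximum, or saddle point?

local maximum

The Hessian of L is constant: H = [[-4, -2], [-2, -2]].
det(H) = (-4)·(-2) − (-2)² = 4.
det(H) > 0 and tr(H) = -6 < 0, so H is negative definite and the point is a local maximum.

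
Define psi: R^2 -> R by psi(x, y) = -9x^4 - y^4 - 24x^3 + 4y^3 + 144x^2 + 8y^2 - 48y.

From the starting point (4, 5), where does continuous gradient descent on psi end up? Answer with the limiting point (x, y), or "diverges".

psi is separable, so gradient descent decouples: x follows -∂psi/∂x, y follows -∂psi/∂y.
∂psi/∂x = -36x(x - 2)(x + 4); at x=4 this is -2304, so x increases.
∂psi/∂y = -4(y - 3)(y - 2)(y + 2); at y=5 this is -168, so y increases.
The x-coordinate has no critical point in that direction and runs off to infinity.

diverges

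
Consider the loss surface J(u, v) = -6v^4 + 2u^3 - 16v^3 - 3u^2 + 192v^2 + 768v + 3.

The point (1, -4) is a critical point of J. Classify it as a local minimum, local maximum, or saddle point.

saddle point

The mixed partial ∂²J/∂u∂v is 0, so the Hessian at any point is diag(J_uu, J_vv) = diag(6(2u - 1), 24(-3v^2 - 4v + 16)).
At (1, -4): H = diag(6, -384).
The eigenvalues have opposite signs, so H is indefinite: a saddle point.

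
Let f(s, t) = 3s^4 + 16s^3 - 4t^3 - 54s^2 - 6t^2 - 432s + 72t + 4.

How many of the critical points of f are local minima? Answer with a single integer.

f separates as a function of s plus a function of t, so ∇f=0 decouples.
∂f/∂s = 12(s - 3)(s + 3)(s + 4) = 0 at s ∈ {-4, -3, 3}; ∂f/∂t = -12(t - 2)(t + 3) = 0 at t ∈ {-3, 2}.
The Hessian is diagonal: diag(f_ss, f_tt). Second derivatives: f_ss(-4)=84, f_ss(-3)=-72, f_ss(3)=504; f_tt(-3)=60, f_tt(2)=-60.
Local minima occur where both diagonal entries positive: (-4, -3), (3, -3). Count: 2.

2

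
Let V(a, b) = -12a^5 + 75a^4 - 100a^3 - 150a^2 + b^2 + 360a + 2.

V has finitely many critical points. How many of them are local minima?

V separates as a function of a plus a function of b, so ∇V=0 decouples.
∂V/∂a = -60(a - 3)(a - 2)(a - 1)(a + 1) = 0 at a ∈ {-1, 1, 2, 3}; ∂V/∂b = 2b = 0 at b ∈ {0}.
The Hessian is diagonal: diag(V_aa, V_bb). Second derivatives: V_aa(-1)=1440, V_aa(1)=-240, V_aa(2)=180, V_aa(3)=-480; V_bb(0)=2.
Local minima occur where both diagonal entries positive: (-1, 0), (2, 0). Count: 2.

2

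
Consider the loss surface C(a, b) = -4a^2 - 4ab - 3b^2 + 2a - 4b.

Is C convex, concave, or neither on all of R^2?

C is quadratic, so its Hessian is the constant matrix H = [[-8, -4], [-4, -6]].
det(H) = 32, tr(H) = -14.
det(H) > 0 and tr(H) < 0, so H is negative definite everywhere: concave.

concave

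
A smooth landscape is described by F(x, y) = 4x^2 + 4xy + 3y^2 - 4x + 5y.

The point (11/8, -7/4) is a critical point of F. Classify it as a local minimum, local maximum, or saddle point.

The Hessian of F is constant: H = [[8, 4], [4, 6]].
det(H) = 8·6 − 4² = 32.
det(H) > 0 and tr(H) = 14 > 0, so H is positive definite and the point is a local minimum.

local minimum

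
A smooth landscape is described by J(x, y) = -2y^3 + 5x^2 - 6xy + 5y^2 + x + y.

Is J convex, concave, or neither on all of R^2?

neither

The term -2y^3 is cubic, so the Hessian is not constant.
∂²J/∂y² = -12y + 10, which takes both signs as y varies (negative for sufficiently large y). A diagonal entry of the Hessian changing sign means the Hessian is neither positive- nor negative-semidefinite on all of R^2.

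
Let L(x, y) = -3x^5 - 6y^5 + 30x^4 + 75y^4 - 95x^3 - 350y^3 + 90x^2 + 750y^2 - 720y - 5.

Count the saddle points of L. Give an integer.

8

L separates as a function of x plus a function of y, so ∇L=0 decouples.
∂L/∂x = -15x(x - 4)(x - 3)(x - 1) = 0 at x ∈ {0, 1, 3, 4}; ∂L/∂y = -30(y - 4)(y - 3)(y - 2)(y - 1) = 0 at y ∈ {1, 2, 3, 4}.
The Hessian is diagonal: diag(L_xx, L_yy). Second derivatives: L_xx(0)=180, L_xx(1)=-90, L_xx(3)=90, L_xx(4)=-180; L_yy(1)=180, L_yy(2)=-60, L_yy(3)=60, L_yy(4)=-180.
Saddle points occur where the two diagonal entries have opposite signs: (0, 2), (0, 4), (1, 1), (1, 3), (3, 2), (3, 4), (4, 1), (4, 3). Count: 8.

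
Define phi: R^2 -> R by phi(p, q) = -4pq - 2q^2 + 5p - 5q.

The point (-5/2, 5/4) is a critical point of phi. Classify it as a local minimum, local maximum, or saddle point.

The Hessian of phi is constant: H = [[0, -4], [-4, -4]].
det(H) = 0·(-4) − (-4)² = -16.
Since det(H) < 0, H is indefinite and the critical point is a saddle point.

saddle point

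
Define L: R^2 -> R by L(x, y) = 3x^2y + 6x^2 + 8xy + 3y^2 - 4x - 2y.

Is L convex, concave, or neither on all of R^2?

The term 3x^2y is cubic, so the Hessian is not constant.
∂²L/∂x² = 6y + 12, which takes both signs as y varies (negative for sufficiently negative y). A diagonal entry of the Hessian changing sign means the Hessian is neither positive- nor negative-semidefinite on all of R^2.

neither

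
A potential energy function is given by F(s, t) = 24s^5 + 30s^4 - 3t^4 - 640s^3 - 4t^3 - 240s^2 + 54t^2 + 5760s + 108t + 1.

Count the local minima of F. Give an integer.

F separates as a function of s plus a function of t, so ∇F=0 decouples.
∂F/∂s = 120(s - 3)(s - 2)(s + 2)(s + 4) = 0 at s ∈ {-4, -2, 2, 3}; ∂F/∂t = -12(t - 3)(t + 1)(t + 3) = 0 at t ∈ {-3, -1, 3}.
The Hessian is diagonal: diag(F_ss, F_tt). Second derivatives: F_ss(-4)=-10080, F_ss(-2)=4800, F_ss(2)=-2880, F_ss(3)=4200; F_tt(-3)=-144, F_tt(-1)=96, F_tt(3)=-288.
Local minima occur where both diagonal entries positive: (-2, -1), (3, -1). Count: 2.

2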